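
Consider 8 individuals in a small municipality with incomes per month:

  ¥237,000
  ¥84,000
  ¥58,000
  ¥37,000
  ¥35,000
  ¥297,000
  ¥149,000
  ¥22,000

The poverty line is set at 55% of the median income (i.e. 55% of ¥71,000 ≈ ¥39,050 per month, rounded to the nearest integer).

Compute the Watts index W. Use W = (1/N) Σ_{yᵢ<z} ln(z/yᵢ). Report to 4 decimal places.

0.0922

Incomes under z: ¥22,000, ¥35,000, ¥37,000 (q = 3 of N = 8).
Log shortfalls: ln(39050/22000) = 0.5738; ln(39050/35000) = 0.1095; ln(39050/37000) = 0.0539.
W = 0.737220 / 8 = 0.0922.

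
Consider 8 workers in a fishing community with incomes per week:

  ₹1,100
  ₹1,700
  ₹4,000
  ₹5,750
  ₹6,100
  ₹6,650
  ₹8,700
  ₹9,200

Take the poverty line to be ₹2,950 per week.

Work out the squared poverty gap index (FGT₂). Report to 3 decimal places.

Below the line: ₹1,100, ₹1,700 (q = 2 of N = 8).
Shortfall ratios: (2950−1100)/2950 = 0.6271; (2950−1700)/2950 = 0.4237.
Squared: 0.3933; 0.1795.
Sum = 0.572824; P₂ = 0.572824 / 8 = 0.072.

0.072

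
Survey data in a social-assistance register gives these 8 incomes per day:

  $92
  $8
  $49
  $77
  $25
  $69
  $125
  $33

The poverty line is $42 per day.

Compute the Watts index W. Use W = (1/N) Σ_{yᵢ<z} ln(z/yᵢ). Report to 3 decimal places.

Below the line: $8, $25, $33 (q = 3 of N = 8).
Log gaps: ln(42/8) = 1.6582; ln(42/25) = 0.5188; ln(42/33) = 0.2412.
W = 2.418184 / 8 = 0.302.

0.302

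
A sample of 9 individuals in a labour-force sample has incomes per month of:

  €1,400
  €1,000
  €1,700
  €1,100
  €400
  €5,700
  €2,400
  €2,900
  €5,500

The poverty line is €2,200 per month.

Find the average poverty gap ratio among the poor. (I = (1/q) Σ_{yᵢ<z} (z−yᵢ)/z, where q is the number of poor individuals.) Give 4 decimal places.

0.4909

Below the line: €400, €1,000, €1,100, €1,400, €1,700 (q = 5 of N = 9).
Shortfall ratios (z−y)/z: 0.8182, 0.5455, 0.5000, 0.3636, 0.2273; sum = 2.454545.
The income-gap ratio divides by q (the poor only): 2.454545 / 5 = 0.4909.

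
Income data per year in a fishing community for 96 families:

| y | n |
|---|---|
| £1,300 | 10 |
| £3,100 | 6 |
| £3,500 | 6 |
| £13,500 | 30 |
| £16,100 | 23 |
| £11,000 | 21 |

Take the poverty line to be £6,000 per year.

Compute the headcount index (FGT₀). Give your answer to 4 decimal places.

22 of the 96 families have income below £6,000.
H = 22/96 = 0.2292.

0.2292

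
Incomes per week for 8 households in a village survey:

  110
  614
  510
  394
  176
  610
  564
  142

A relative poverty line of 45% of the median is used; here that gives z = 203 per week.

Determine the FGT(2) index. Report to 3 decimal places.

Below the line: 110, 142, 176 (q = 3 of N = 8).
Gap ratios (z−y)/z: (203−110)/203 = 0.4581; (203−142)/203 = 0.3005; (203−176)/203 = 0.1330.
Squared: 0.2099; 0.0903; 0.0177.
Sum = 0.317867; P₂ = 0.317867 / 8 = 0.040.

0.040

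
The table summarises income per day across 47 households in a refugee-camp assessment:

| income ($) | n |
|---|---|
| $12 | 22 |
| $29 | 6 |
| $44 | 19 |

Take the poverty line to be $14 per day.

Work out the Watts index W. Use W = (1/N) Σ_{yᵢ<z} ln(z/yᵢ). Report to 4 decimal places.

Poor units: 22×$12 (q = 22 of N = 47).
Log shortfalls: ln(14/12) = 0.1542 (×22).
W = 3.391315 / 47 = 0.0722.

0.0722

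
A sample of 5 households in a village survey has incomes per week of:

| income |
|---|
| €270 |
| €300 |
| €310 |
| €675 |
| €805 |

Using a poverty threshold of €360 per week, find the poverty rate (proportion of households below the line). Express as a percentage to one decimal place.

60.0%

3 of the 5 households have income below €360.
H = 3/5 = 60.0%.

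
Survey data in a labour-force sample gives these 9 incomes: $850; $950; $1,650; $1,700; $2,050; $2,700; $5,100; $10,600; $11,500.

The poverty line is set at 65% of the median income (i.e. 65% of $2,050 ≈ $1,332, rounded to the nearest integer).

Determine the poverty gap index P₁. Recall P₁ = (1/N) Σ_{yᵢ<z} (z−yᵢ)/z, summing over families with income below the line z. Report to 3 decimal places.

Incomes under z: $850, $950 (q = 2 of N = 9).
Normalized shortfalls: (1332−850)/1332 = 0.3619; (1332−950)/1332 = 0.2868.
Σ = 0.648649. Dividing by the full population N = 9 gives P₁ = 0.072.

0.072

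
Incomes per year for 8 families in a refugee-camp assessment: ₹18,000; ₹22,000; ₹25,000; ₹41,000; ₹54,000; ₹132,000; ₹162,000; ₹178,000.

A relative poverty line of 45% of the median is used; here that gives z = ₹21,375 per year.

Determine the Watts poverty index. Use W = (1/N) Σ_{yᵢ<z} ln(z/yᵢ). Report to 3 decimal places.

Poor units: ₹18,000 (q = 1 of N = 8).
Log gaps: ln(21375/18000) = 0.1719.
W = 0.171850 / 8 = 0.021.

0.021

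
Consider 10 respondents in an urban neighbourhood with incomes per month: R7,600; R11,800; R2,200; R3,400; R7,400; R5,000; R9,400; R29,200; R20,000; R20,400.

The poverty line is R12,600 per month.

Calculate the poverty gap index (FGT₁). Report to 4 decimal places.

0.3286

Below z: R2,200, R3,400, R5,000, R7,400, R7,600, R9,400, R11,800 (q = 7 of N = 10).
Relative gaps: (12600−2200)/12600 = 0.8254; (12600−3400)/12600 = 0.7302; (12600−5000)/12600 = 0.6032; (12600−7400)/12600 = 0.4127; (12600−7600)/12600 = 0.3968; (12600−9400)/12600 = 0.2540; (12600−11800)/12600 = 0.0635.
Sum of shortfalls = 3.285714; P₁ averages over all N: 3.285714 / 10 = 0.3286.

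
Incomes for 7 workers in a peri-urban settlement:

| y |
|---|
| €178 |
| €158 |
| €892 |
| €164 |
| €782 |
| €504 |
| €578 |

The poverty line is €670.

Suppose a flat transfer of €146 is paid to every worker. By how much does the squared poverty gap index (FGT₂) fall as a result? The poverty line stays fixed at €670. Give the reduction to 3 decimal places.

0.131

Before: below the line — €158, €164, €178, €504, €578; squared poverty gap index (FGT₂) = 0.25340.
After the €146 transfer: below the line — €304, €310, €324, €650; squared poverty gap index (FGT₂) = 0.12210.
Reduction = 0.25340 − 0.12210 = 0.131.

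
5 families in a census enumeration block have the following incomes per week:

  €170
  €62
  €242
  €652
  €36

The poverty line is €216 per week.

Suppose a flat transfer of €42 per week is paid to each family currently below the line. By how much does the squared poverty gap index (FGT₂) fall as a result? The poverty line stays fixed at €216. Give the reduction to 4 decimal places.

Before: below the line — €36, €62, €170; squared poverty gap index (FGT₂) = 0.249623.
After the €42 transfer: below the line — €78, €104, €212; squared poverty gap index (FGT₂) = 0.135477.
Reduction = 0.249623 − 0.135477 = 0.1141.

0.1141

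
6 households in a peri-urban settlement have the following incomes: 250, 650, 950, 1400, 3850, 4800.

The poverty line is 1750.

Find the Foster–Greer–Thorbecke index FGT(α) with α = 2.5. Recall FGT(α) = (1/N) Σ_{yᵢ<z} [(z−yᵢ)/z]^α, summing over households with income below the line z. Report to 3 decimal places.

0.192

Below the line: 250, 650, 950, 1400 (q = 4 of N = 6).
Shortfall ratios: (1750−250)/1750 = 0.8571; (1750−650)/1750 = 0.6286; (1750−950)/1750 = 0.4571; (1750−1400)/1750 = 0.2000.
Raised to α = 2.5: 0.68019; 0.31325; 0.14130; 0.01789.
Sum = 1.152626; FGT(2.5) = 1.152626 / 6 = 0.192.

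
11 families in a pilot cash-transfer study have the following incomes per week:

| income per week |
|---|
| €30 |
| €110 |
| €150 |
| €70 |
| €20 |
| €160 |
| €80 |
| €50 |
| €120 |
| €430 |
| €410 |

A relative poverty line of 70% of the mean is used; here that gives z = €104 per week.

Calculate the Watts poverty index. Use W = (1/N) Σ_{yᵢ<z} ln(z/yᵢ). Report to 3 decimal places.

0.389

Incomes under z: €20, €30, €50, €70, €80 (q = 5 of N = 11).
Log gaps: ln(104/20) = 1.6487; ln(104/30) = 1.2432; ln(104/50) = 0.7324; ln(104/70) = 0.3959; ln(104/80) = 0.2624.
W = 4.282480 / 11 = 0.389.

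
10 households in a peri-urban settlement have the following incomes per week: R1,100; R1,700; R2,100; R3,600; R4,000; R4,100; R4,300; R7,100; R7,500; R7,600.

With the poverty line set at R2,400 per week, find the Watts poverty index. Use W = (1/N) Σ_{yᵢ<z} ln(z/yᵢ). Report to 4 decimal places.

Poor units: R1,100, R1,700, R2,100 (q = 3 of N = 10).
Log shortfalls: ln(2400/1100) = 0.7802; ln(2400/1700) = 0.3448; ln(2400/2100) = 0.1335.
W = 1.258530 / 10 = 0.1259.

0.1259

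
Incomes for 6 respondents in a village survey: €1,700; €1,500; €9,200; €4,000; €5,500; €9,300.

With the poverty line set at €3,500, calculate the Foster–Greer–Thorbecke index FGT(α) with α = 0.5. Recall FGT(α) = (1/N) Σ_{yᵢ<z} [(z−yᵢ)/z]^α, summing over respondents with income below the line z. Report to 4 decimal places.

Below the line: €1,500, €1,700 (q = 2 of N = 6).
Normalized shortfalls: (3500−1500)/3500 = 0.5714; (3500−1700)/3500 = 0.5143.
Raised to α = 0.5: 0.75593; 0.71714.
Sum = 1.473066; FGT(0.5) = 1.473066 / 6 = 0.2455.

0.2455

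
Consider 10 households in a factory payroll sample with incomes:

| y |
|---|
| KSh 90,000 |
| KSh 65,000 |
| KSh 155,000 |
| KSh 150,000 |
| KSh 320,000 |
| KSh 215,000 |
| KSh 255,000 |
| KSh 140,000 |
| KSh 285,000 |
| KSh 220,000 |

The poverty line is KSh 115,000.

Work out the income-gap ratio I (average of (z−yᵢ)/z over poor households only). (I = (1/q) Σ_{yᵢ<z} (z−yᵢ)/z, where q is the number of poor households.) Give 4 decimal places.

Below z: KSh 65,000, KSh 90,000 (q = 2 of N = 10).
Shortfall ratios (z−y)/z: 0.4348, 0.2174; sum = 0.652174.
I averages over the q = 2 poor units only: 0.652174 / 2 = 0.3261.

0.3261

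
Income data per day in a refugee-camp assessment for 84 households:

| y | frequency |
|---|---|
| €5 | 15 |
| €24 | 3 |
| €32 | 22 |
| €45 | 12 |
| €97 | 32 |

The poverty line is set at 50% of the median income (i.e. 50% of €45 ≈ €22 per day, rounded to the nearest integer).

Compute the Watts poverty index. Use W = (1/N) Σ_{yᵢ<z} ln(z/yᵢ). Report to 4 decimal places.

Below the line: 15×€5 (q = 15 of N = 84).
ln(z/y) terms: ln(22/5) = 1.4816 (×15).
W = 22.224068 / 84 = 0.2646.

0.2646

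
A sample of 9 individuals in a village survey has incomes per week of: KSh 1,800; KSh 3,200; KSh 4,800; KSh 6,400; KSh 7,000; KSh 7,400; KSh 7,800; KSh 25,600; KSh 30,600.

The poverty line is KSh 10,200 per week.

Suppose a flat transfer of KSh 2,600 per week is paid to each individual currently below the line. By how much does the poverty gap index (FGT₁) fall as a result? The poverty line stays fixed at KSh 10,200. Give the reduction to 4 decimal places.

Before: below the line — KSh 1,800, KSh 3,200, KSh 4,800, KSh 6,400, KSh 7,000, KSh 7,400, KSh 7,800; poverty gap index (FGT₁) = 0.359477.
After the KSh 2,600 transfer: below the line — KSh 4,400, KSh 5,800, KSh 7,400, KSh 9,000, KSh 9,600, KSh 10,000; poverty gap index (FGT₁) = 0.163399.
Reduction = 0.359477 − 0.163399 = 0.1961.

0.1961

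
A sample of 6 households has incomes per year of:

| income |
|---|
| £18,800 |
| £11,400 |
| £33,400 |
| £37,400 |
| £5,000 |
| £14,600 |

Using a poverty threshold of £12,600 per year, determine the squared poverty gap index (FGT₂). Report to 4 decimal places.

0.0621

Below z: £5,000, £11,400 (q = 2 of N = 6).
Shortfall ratios: (12600−5000)/12600 = 0.6032; (12600−11400)/12600 = 0.0952.
Squared: 0.3638; 0.0091.
Sum = 0.372890; P₂ = 0.372890 / 6 = 0.0621.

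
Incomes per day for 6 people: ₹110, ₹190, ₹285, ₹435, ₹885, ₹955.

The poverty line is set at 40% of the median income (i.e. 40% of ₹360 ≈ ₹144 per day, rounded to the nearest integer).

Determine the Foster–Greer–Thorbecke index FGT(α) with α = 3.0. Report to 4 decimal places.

0.0022

Below z: ₹110 (q = 1 of N = 6).
Gap ratios (z−y)/z: (144−110)/144 = 0.2361.
Raised to α = 3.0: 0.01316.
Sum = 0.013163; FGT(3.0) = 0.013163 / 6 = 0.0022.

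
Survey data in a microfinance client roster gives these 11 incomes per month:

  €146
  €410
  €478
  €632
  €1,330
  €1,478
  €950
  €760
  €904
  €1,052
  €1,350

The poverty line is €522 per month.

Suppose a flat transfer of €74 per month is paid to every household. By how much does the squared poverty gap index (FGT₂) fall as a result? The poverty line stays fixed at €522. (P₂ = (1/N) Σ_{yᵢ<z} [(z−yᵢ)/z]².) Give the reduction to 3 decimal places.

Before: below the line — €146, €410, €478; squared poverty gap index (FGT₂) = 0.05200.
After the €74 transfer: below the line — €220, €484; squared poverty gap index (FGT₂) = 0.03091.
Reduction = 0.05200 − 0.03091 = 0.021.

0.021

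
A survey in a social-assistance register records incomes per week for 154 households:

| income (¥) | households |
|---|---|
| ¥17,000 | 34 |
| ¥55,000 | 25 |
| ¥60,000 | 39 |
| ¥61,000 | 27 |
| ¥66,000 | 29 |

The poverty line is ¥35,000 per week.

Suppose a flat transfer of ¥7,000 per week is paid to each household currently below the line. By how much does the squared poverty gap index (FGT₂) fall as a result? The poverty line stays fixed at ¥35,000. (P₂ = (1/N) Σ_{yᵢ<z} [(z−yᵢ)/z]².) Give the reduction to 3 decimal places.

Before: below the line — 34×¥17,000; squared poverty gap index (FGT₂) = 0.05839.
After the ¥7,000 transfer: below the line — 34×¥24,000; squared poverty gap index (FGT₂) = 0.02181.
Reduction = 0.05839 − 0.02181 = 0.037.

0.037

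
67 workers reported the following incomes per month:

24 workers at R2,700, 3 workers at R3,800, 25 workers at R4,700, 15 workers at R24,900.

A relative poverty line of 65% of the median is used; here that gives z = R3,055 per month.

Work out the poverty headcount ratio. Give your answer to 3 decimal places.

0.358

24 of the 67 workers have income below R3,055.
H = 24/67 = 0.358.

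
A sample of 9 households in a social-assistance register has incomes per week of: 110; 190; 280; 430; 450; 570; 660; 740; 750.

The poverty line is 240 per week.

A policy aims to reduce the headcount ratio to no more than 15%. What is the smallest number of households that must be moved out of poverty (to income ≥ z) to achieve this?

2 of the 9 households are poor, so H = 2/9 = 0.222.
A headcount ratio of at most 15% allows at most ⌊0.15 × 9⌋ = 1 poor households.
So at least 2 − 1 = 1 must be lifted.

1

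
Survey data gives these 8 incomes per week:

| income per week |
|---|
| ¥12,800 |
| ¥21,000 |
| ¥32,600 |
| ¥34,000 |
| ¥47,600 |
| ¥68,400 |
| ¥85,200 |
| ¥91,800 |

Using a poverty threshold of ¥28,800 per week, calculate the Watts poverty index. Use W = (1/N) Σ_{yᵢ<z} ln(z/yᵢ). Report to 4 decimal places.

0.1408

Below the line: ¥12,800, ¥21,000 (q = 2 of N = 8).
Log shortfalls: ln(28800/12800) = 0.8109; ln(28800/21000) = 0.3159.
W = 1.126783 / 8 = 0.1408.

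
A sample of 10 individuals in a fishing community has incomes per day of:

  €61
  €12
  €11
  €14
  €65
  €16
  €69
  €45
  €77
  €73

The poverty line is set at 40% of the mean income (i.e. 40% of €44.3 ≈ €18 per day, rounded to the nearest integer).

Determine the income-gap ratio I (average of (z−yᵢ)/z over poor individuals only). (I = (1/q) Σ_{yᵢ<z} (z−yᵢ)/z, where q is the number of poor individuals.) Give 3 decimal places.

0.264

Poor units: €11, €12, €14, €16 (q = 4 of N = 10).
Relative gaps: 0.3889, 0.3333, 0.2222, 0.1111; sum = 1.055556.
I averages over the q = 4 poor units only: 1.055556 / 4 = 0.264.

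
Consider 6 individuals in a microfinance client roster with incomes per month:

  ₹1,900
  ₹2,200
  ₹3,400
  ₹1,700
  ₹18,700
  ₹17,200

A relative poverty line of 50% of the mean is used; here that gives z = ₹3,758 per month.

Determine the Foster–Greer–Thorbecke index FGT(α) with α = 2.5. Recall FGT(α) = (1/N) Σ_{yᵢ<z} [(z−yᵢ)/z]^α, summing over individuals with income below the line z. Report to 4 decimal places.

0.0845

Incomes under z: ₹1,700, ₹1,900, ₹2,200, ₹3,400 (q = 4 of N = 6).
Normalized shortfalls: (3758−1700)/3758 = 0.5476; (3758−1900)/3758 = 0.4944; (3758−2200)/3758 = 0.4146; (3758−3400)/3758 = 0.0953.
Raised to α = 2.5: 0.22193; 0.17188; 0.11067; 0.00280.
Sum = 0.507282; FGT(2.5) = 0.507282 / 6 = 0.0845.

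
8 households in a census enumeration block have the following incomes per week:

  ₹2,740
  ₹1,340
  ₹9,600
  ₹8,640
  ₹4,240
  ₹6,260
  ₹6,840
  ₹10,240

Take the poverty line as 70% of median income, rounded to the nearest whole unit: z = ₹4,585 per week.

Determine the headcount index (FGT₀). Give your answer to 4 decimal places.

0.3750

3 of the 8 households have income below ₹4,585.
H = 3/8 = 0.3750.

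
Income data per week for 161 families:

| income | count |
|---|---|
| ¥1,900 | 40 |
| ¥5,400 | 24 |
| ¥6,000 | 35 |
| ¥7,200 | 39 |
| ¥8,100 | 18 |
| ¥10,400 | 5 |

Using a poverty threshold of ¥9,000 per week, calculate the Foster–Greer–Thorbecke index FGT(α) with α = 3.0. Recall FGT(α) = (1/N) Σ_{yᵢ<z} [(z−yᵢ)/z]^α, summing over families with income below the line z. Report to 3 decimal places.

0.142

Incomes under z: 40×¥1,900, 24×¥5,400, 35×¥6,000, 39×¥7,200, 18×¥8,100 (q = 156 of N = 161).
Gap ratios (z−y)/z: (9000−1900)/9000 = 0.7889 (×40); (9000−5400)/9000 = 0.4000 (×24); (9000−6000)/9000 = 0.3333 (×35); (9000−7200)/9000 = 0.2000 (×39); (9000−8100)/9000 = 0.1000 (×18).
Raised to α = 3.0: 0.49096 (×40); 0.06400 (×24); 0.03704 (×35); 0.00800 (×39); 0.00100 (×18).
Sum = 22.800760; FGT(3.0) = 22.800760 / 161 = 0.142.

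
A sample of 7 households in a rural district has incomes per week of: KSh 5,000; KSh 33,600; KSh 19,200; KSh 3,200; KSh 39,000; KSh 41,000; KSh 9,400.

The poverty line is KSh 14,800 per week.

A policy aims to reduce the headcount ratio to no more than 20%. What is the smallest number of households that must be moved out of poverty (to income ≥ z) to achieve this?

Currently q = 3 of N = 7 are below the line (H = 0.429).
A headcount ratio of at most 20% allows at most ⌊0.20 × 7⌋ = 1 poor households.
So at least 3 − 1 = 2 must be lifted.

2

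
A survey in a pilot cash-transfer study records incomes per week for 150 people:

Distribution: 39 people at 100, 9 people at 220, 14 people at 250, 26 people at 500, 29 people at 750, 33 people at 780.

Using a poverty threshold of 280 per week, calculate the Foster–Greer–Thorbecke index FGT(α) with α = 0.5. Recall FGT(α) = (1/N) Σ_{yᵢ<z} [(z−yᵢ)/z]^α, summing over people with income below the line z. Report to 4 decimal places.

Below z: 39×100, 9×220, 14×250 (q = 62 of N = 150).
Relative gaps: (280−100)/280 = 0.6429 (×39); (280−220)/280 = 0.2143 (×9); (280−250)/280 = 0.1071 (×14).
Raised to α = 0.5: 0.80178 (×39); 0.46291 (×9); 0.32733 (×14).
Sum = 40.018331; FGT(0.5) = 40.018331 / 150 = 0.2668.

0.2668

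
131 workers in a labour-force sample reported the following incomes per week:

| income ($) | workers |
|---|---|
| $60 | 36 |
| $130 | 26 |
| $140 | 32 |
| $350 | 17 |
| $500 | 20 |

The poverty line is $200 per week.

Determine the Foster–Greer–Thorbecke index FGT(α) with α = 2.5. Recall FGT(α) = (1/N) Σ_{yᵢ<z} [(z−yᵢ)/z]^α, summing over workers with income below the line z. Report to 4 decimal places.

Poor units: 36×$60, 26×$130, 32×$140 (q = 94 of N = 131).
Normalized shortfalls: (200−60)/200 = 0.7000 (×36); (200−130)/200 = 0.3500 (×26); (200−140)/200 = 0.3000 (×32).
Raised to α = 2.5: 0.40996 (×36); 0.07247 (×26); 0.04930 (×32).
Sum = 18.220395; FGT(2.5) = 18.220395 / 131 = 0.1391.

0.1391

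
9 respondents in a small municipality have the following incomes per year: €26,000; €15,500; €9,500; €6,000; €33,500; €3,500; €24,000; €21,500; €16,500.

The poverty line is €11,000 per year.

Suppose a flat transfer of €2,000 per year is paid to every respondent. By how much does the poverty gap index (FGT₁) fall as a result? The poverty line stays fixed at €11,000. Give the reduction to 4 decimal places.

Before: below the line — €3,500, €6,000, €9,500; poverty gap index (FGT₁) = 0.141414.
After the €2,000 transfer: below the line — €5,500, €8,000; poverty gap index (FGT₁) = 0.085859.
Reduction = 0.141414 − 0.085859 = 0.0556.

0.0556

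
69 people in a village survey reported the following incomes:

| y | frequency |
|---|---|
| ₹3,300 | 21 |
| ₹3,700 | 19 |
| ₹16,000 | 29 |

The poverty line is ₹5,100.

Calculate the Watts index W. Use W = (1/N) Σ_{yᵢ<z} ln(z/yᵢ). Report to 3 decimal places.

0.221

Incomes under z: 21×₹3,300, 19×₹3,700 (q = 40 of N = 69).
Log gaps: ln(5100/3300) = 0.4353 (×21); ln(5100/3700) = 0.3209 (×19).
W = 15.238926 / 69 = 0.221.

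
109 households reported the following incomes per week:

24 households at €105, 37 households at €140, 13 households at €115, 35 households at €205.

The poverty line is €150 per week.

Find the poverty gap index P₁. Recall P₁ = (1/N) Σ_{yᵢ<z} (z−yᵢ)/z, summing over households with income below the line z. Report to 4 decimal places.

Below the line: 24×€105, 13×€115, 37×€140 (q = 74 of N = 109).
Relative gaps: (150−105)/150 = 0.3000 (×24); (150−115)/150 = 0.2333 (×13); (150−140)/150 = 0.0667 (×37).
Σ = 12.700000. Dividing by the full population N = 109 gives P₁ = 0.1165.

0.1165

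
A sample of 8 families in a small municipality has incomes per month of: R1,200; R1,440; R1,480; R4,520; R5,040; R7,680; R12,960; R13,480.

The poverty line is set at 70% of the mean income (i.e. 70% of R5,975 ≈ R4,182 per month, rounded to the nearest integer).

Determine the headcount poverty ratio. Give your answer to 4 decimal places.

0.3750

3 of the 8 families have income below R4,182.
H = 3/8 = 0.3750.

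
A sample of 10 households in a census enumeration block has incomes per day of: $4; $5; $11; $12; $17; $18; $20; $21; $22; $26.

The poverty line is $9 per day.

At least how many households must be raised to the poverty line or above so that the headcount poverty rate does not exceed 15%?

1

2 of the 10 households are poor, so H = 2/10 = 0.200.
A headcount ratio of at most 15% allows at most ⌊0.15 × 10⌋ = 1 poor households.
So at least 2 − 1 = 1 must be lifted.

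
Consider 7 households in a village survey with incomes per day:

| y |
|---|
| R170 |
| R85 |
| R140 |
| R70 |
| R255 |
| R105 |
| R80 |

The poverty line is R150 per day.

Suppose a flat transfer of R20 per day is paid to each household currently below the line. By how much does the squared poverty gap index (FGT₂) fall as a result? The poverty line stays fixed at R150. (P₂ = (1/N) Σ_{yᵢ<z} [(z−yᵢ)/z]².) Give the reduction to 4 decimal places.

Before: below the line — R70, R80, R85, R105, R140; squared poverty gap index (FGT₂) = 0.112063.
After the R20 transfer: below the line — R90, R100, R105, R125; squared poverty gap index (FGT₂) = 0.055556.
Reduction = 0.112063 − 0.055556 = 0.0565.

0.0565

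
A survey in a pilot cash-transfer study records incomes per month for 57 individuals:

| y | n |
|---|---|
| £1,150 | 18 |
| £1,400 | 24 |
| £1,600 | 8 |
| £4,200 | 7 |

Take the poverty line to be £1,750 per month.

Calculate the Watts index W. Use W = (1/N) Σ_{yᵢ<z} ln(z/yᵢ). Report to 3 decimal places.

Below z: 18×£1,150, 24×£1,400, 8×£1,600 (q = 50 of N = 57).
ln(z/y) terms: ln(1750/1150) = 0.4199 (×18); ln(1750/1400) = 0.2231 (×24); ln(1750/1600) = 0.0896 (×8).
W = 13.629712 / 57 = 0.239.

0.239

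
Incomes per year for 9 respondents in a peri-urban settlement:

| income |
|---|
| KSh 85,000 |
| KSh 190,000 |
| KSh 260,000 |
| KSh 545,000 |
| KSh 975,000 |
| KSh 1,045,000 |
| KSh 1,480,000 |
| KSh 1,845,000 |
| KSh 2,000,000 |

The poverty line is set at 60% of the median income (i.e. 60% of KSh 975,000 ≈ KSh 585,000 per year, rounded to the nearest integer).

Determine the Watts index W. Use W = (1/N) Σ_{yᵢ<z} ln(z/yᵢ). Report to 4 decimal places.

Incomes under z: KSh 85,000, KSh 190,000, KSh 260,000, KSh 545,000 (q = 4 of N = 9).
ln(z/y) terms: ln(585000/85000) = 1.9290; ln(585000/190000) = 1.1246; ln(585000/260000) = 0.8109; ln(585000/545000) = 0.0708.
W = 3.935305 / 9 = 0.4373.

0.4373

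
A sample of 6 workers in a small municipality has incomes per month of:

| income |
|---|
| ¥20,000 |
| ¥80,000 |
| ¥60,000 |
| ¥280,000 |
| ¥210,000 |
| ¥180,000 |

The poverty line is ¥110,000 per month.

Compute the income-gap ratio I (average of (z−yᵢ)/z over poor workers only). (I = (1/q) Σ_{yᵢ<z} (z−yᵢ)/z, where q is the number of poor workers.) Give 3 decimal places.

Incomes under z: ¥20,000, ¥60,000, ¥80,000 (q = 3 of N = 6).
Shortfall ratios (z−y)/z: 0.8182, 0.4545, 0.2727; sum = 1.545455.
The income-gap ratio divides by q (the poor only): 1.545455 / 3 = 0.515.

0.515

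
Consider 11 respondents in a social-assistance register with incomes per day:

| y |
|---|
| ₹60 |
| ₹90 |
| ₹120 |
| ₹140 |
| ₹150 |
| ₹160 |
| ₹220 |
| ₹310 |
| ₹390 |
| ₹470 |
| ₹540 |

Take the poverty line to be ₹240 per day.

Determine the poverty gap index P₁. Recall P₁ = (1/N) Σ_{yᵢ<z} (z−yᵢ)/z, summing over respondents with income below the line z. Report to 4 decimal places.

0.2803

Below z: ₹60, ₹90, ₹120, ₹140, ₹150, ₹160, ₹220 (q = 7 of N = 11).
Gap ratios (z−y)/z: (240−60)/240 = 0.7500; (240−90)/240 = 0.6250; (240−120)/240 = 0.5000; (240−140)/240 = 0.4167; (240−150)/240 = 0.3750; (240−160)/240 = 0.3333; (240−220)/240 = 0.0833.
Σ = 3.083333. Dividing by the full population N = 11 gives P₁ = 0.2803.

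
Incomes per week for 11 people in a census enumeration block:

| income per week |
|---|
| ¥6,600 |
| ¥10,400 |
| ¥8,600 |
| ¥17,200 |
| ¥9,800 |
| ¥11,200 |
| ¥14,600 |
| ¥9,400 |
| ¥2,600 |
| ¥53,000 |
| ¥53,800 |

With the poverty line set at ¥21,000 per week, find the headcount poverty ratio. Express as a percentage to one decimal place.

81.8%

9 of the 11 people have income below ¥21,000.
H = 9/11 = 81.8%.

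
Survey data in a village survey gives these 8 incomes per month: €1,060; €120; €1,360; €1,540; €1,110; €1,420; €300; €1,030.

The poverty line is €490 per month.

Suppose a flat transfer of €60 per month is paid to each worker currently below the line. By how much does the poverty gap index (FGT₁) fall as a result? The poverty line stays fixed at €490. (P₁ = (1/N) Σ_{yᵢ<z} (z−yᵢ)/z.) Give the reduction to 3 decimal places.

Before: below the line — €120, €300; poverty gap index (FGT₁) = 0.14286.
After the €60 transfer: below the line — €180, €360; poverty gap index (FGT₁) = 0.11224.
Reduction = 0.14286 − 0.11224 = 0.031.

0.031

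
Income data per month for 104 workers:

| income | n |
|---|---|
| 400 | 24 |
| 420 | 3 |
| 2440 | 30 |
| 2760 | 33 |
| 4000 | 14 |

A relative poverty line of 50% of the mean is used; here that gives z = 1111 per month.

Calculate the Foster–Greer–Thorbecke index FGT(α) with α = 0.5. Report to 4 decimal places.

Incomes under z: 24×400, 3×420 (q = 27 of N = 104).
Relative gaps: (1111−400)/1111 = 0.6400 (×24); (1111−420)/1111 = 0.6220 (×3).
Raised to α = 0.5: 0.79998 (×24); 0.78865 (×3).
Sum = 21.565397; FGT(0.5) = 21.565397 / 104 = 0.2074.

0.2074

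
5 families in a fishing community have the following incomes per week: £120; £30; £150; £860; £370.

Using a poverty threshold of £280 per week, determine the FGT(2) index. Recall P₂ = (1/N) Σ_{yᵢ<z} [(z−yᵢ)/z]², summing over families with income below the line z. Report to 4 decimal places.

0.2679

Poor units: £30, £120, £150 (q = 3 of N = 5).
Relative gaps: (280−30)/280 = 0.8929; (280−120)/280 = 0.5714; (280−150)/280 = 0.4643.
Squared: 0.7972; 0.3265; 0.2156.
Sum = 1.339286; P₂ = 1.339286 / 5 = 0.2679.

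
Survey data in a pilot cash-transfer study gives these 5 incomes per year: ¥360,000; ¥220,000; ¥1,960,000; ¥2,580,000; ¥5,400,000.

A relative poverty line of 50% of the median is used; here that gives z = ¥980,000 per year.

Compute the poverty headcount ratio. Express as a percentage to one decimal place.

2 of the 5 individuals have income below ¥980,000.
H = 2/5 = 40.0%.

40.0%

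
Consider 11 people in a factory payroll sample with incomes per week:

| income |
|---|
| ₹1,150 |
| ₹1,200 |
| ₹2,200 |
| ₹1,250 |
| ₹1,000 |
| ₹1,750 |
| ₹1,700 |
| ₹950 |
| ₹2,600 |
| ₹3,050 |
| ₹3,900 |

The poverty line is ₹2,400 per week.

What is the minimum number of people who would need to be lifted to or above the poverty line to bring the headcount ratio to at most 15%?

7

8 of the 11 people are poor, so H = 8/11 = 0.727.
A headcount ratio of at most 15% allows at most ⌊0.15 × 11⌋ = 1 poor people.
So at least 8 − 1 = 7 must be lifted.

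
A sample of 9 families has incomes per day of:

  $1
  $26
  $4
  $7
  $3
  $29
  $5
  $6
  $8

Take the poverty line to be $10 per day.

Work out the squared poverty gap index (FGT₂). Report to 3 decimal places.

0.244

Poor units: $1, $3, $4, $5, $6, $7, $8 (q = 7 of N = 9).
Normalized shortfalls: (10−1)/10 = 0.9000; (10−3)/10 = 0.7000; (10−4)/10 = 0.6000; (10−5)/10 = 0.5000; (10−6)/10 = 0.4000; (10−7)/10 = 0.3000; (10−8)/10 = 0.2000.
Squared: 0.8100; 0.4900; 0.3600; 0.2500; 0.1600; 0.0900; 0.0400.
Sum = 2.200000; P₂ = 2.200000 / 9 = 0.244.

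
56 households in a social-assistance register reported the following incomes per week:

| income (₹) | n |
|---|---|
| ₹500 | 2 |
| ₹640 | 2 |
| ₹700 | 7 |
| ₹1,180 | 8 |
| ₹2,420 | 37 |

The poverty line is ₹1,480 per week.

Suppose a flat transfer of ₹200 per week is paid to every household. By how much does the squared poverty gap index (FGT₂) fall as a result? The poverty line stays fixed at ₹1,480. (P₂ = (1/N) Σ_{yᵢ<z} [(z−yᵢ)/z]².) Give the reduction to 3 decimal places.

Before: below the line — 2×₹500, 2×₹640, 7×₹700, 8×₹1,180; squared poverty gap index (FGT₂) = 0.06775.
After the ₹200 transfer: below the line — 2×₹700, 2×₹840, 7×₹900, 8×₹1,380; squared poverty gap index (FGT₂) = 0.03645.
Reduction = 0.06775 − 0.03645 = 0.031.

0.031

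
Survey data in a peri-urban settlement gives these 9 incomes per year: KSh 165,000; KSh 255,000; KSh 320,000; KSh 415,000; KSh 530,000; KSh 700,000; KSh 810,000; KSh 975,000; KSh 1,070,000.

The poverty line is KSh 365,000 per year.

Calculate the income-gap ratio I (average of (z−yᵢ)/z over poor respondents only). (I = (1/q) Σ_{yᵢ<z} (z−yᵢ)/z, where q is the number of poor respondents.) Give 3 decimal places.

0.324

Poor units: KSh 165,000, KSh 255,000, KSh 320,000 (q = 3 of N = 9).
Shortfall ratios (z−y)/z: 0.5479, 0.3014, 0.1233; sum = 0.972603.
I averages over the q = 3 poor units only: 0.972603 / 3 = 0.324.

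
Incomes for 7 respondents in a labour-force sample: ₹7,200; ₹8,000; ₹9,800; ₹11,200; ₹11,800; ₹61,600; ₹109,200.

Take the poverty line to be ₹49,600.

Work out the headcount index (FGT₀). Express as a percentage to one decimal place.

5 of the 7 respondents have income below ₹49,600.
H = 5/7 = 71.4%.

71.4%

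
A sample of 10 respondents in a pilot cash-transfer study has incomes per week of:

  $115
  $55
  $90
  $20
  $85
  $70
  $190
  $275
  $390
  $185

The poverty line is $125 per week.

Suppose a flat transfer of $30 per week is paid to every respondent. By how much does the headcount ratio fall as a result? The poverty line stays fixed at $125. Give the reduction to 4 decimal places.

0.1000

Before: below the line — $20, $55, $70, $85, $90, $115; headcount ratio = 0.600000.
After the $30 transfer: below the line — $50, $85, $100, $115, $120; headcount ratio = 0.500000.
Reduction = 0.600000 − 0.500000 = 0.1000.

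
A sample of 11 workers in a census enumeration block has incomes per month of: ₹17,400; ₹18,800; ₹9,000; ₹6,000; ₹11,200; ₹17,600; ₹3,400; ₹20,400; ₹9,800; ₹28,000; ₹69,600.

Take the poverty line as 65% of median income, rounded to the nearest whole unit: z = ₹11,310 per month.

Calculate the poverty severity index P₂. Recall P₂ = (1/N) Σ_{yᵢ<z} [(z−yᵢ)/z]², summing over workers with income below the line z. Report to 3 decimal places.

0.070

Incomes under z: ₹3,400, ₹6,000, ₹9,000, ₹9,800, ₹11,200 (q = 5 of N = 11).
Normalized shortfalls: (11310−3400)/11310 = 0.6994; (11310−6000)/11310 = 0.4695; (11310−9000)/11310 = 0.2042; (11310−9800)/11310 = 0.1335; (11310−11200)/11310 = 0.0097.
Squared: 0.4891; 0.2204; 0.0417; 0.0178; 0.0001.
Sum = 0.769196; P₂ = 0.769196 / 11 = 0.070.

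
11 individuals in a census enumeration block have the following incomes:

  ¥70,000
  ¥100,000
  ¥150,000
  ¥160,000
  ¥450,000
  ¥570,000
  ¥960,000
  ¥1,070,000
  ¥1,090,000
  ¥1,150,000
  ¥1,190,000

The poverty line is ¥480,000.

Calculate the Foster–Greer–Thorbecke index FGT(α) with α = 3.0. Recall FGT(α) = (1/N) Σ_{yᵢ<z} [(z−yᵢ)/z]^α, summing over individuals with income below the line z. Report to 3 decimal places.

0.158

Incomes under z: ¥70,000, ¥100,000, ¥150,000, ¥160,000, ¥450,000 (q = 5 of N = 11).
Normalized shortfalls: (480000−70000)/480000 = 0.8542; (480000−100000)/480000 = 0.7917; (480000−150000)/480000 = 0.6875; (480000−160000)/480000 = 0.6667; (480000−450000)/480000 = 0.0625.
Raised to α = 3.0: 0.62320; 0.49617; 0.32495; 0.29630; 0.00024.
Sum = 1.740858; FGT(3.0) = 1.740858 / 11 = 0.158.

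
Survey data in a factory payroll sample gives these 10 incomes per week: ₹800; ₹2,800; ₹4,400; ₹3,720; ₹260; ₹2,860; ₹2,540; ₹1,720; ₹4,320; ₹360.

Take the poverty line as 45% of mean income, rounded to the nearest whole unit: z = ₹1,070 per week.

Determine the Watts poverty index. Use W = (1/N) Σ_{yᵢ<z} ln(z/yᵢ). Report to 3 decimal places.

0.279

Below z: ₹260, ₹360, ₹800 (q = 3 of N = 10).
Log shortfalls: ln(1070/260) = 1.4147; ln(1070/360) = 1.0893; ln(1070/800) = 0.2908.
W = 2.794844 / 10 = 0.279.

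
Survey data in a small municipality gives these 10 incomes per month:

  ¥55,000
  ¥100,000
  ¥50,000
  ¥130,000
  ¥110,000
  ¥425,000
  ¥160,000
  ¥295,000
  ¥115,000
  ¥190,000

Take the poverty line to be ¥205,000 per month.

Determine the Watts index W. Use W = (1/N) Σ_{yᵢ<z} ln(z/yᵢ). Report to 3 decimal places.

Incomes under z: ¥50,000, ¥55,000, ¥100,000, ¥110,000, ¥115,000, ¥130,000, ¥160,000, ¥190,000 (q = 8 of N = 10).
ln(z/y) terms: ln(205000/50000) = 1.4110; ln(205000/55000) = 1.3157; ln(205000/100000) = 0.7178; ln(205000/110000) = 0.6225; ln(205000/115000) = 0.5781; ln(205000/130000) = 0.4555; ln(205000/160000) = 0.2478; ln(205000/190000) = 0.0760.
W = 5.424409 / 10 = 0.542.

0.542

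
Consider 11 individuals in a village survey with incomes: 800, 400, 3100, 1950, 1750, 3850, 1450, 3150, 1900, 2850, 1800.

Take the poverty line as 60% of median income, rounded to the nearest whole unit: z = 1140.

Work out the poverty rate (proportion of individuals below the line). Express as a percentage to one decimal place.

2 of the 11 individuals have income below 1140.
H = 2/11 = 18.2%.

18.2%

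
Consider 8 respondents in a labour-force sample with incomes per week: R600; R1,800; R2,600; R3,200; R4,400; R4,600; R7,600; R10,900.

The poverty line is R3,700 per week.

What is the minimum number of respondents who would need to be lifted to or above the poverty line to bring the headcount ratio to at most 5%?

4

Currently q = 4 of N = 8 are below the line (H = 0.500).
A headcount ratio of at most 5% allows at most ⌊0.05 × 8⌋ = 0 poor respondents.
So at least 4 − 0 = 4 must be lifted.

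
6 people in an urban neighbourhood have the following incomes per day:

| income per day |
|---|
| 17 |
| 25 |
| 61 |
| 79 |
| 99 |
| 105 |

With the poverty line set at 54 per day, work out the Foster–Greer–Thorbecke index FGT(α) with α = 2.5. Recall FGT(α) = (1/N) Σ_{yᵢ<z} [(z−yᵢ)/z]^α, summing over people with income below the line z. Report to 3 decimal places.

Below z: 17, 25 (q = 2 of N = 6).
Shortfall ratios: (54−17)/54 = 0.6852; (54−25)/54 = 0.5370.
Raised to α = 2.5: 0.38862; 0.21135.
Sum = 0.599969; FGT(2.5) = 0.599969 / 6 = 0.100.

0.100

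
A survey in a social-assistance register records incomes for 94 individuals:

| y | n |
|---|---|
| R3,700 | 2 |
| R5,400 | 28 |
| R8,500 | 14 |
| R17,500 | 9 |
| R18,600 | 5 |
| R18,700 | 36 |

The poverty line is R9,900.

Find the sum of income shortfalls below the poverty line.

Below the line: 2×R3,700, 28×R5,400, 14×R8,500 (q = 44 of N = 94).
Individual gaps: 2×(9900−3700) = 12400; 28×(9900−5400) = 126000; 14×(9900−8500) = 19600.
Aggregate gap = R158,000.

R158,000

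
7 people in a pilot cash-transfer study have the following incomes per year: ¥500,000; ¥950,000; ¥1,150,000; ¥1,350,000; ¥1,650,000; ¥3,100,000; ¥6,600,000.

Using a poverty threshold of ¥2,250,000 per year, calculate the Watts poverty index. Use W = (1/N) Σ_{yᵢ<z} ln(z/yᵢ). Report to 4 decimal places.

0.5512

Incomes under z: ¥500,000, ¥950,000, ¥1,150,000, ¥1,350,000, ¥1,650,000 (q = 5 of N = 7).
Log gaps: ln(2250000/500000) = 1.5041; ln(2250000/950000) = 0.8622; ln(2250000/1150000) = 0.6712; ln(2250000/1350000) = 0.5108; ln(2250000/1650000) = 0.3102.
W = 3.858450 / 7 = 0.5512.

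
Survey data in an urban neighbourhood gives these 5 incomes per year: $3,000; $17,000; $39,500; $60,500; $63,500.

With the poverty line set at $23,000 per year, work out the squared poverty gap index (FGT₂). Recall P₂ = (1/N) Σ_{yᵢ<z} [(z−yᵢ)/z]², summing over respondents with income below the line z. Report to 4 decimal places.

0.1648

Below z: $3,000, $17,000 (q = 2 of N = 5).
Relative gaps: (23000−3000)/23000 = 0.8696; (23000−17000)/23000 = 0.2609.
Squared: 0.7561; 0.0681.
Sum = 0.824197; P₂ = 0.824197 / 5 = 0.1648.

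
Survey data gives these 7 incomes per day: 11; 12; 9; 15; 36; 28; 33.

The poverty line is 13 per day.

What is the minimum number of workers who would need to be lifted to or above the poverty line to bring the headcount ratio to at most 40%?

Currently q = 3 of N = 7 are below the line (H = 0.429).
A headcount ratio of at most 40% allows at most ⌊0.40 × 7⌋ = 2 poor workers.
So at least 3 − 2 = 1 must be lifted.

1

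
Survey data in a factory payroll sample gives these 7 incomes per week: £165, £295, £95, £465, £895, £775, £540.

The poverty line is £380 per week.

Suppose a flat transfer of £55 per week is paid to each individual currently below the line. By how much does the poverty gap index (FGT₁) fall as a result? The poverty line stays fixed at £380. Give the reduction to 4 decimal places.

0.0620

Before: below the line — £95, £165, £295; poverty gap index (FGT₁) = 0.219925.
After the £55 transfer: below the line — £150, £220, £350; poverty gap index (FGT₁) = 0.157895.
Reduction = 0.219925 − 0.157895 = 0.0620.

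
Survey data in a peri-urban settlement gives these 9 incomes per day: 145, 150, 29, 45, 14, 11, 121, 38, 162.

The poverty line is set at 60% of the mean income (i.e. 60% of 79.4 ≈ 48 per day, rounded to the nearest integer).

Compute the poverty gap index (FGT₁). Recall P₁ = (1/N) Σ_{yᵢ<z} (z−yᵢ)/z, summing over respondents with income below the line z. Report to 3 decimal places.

0.238

Below the line: 11, 14, 29, 38, 45 (q = 5 of N = 9).
Gap ratios (z−y)/z: (48−11)/48 = 0.7708; (48−14)/48 = 0.7083; (48−29)/48 = 0.3958; (48−38)/48 = 0.2083; (48−45)/48 = 0.0625.
Σ = 2.145833. Dividing by the full population N = 9 gives P₁ = 0.238.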